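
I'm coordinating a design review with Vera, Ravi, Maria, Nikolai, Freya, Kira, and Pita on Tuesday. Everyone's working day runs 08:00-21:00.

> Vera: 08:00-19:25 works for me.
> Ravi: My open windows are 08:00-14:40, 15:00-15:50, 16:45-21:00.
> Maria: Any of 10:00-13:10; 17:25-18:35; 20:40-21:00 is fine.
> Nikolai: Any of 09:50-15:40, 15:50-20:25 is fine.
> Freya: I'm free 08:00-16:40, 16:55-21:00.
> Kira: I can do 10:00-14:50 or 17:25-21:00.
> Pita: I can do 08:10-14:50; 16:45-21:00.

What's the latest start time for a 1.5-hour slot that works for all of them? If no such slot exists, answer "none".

Vera ∩ Ravi: 08:00-14:40, 15:00-15:50, 16:45-19:25.
Vera ∩ Ravi ∩ Maria: 10:00-13:10, 17:25-18:35.
Vera ∩ Ravi ∩ Maria ∩ Nikolai: 10:00-13:10, 17:25-18:35.
Vera ∩ Ravi ∩ Maria ∩ Nikolai ∩ Freya: 10:00-13:10, 17:25-18:35.
Vera ∩ Ravi ∩ Maria ∩ Nikolai ∩ Freya ∩ Kira: 10:00-13:10, 17:25-18:35.
Vera ∩ Ravi ∩ Maria ∩ Nikolai ∩ Freya ∩ Kira ∩ Pita: 10:00-13:10, 17:25-18:35.
Those are the intersection windows.
The last common window of at least 90 minutes is 10:00-13:10; a 90-minute meeting can start as late as 11:40 and still end by 13:10.

11:40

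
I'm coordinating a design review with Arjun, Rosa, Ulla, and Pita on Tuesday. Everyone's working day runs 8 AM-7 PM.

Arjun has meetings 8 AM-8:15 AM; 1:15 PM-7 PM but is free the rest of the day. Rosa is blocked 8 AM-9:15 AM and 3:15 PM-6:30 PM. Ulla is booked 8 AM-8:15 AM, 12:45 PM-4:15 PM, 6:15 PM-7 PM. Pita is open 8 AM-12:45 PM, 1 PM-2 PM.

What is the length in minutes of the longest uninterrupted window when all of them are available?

Arjun free: 08:15-13:15 (invert busy blocks within the working day).
Rosa free: 09:15-15:15, 18:30-19:00 (invert busy blocks within the working day).
Ulla free: 08:15-12:45, 16:15-18:15 (invert busy blocks within the working day).
Pita free: 08:00-12:45, 13:00-14:00.
Arjun ∩ Rosa: 09:15-13:15.
Arjun ∩ Rosa ∩ Ulla: 09:15-12:45.
Arjun ∩ Rosa ∩ Ulla ∩ Pita: 09:15-12:45.
The longest is 09:15-12:45 at 210 minutes.

210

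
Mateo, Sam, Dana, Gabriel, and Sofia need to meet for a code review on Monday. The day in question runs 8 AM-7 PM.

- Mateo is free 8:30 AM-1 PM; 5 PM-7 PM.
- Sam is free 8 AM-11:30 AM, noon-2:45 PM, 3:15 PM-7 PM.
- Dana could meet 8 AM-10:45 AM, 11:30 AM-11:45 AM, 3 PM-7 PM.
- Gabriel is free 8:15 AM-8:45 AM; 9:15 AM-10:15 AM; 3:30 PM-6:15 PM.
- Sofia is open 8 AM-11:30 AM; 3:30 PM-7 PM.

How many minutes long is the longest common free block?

Mateo ∩ Sam: 08:30-11:30, 12:00-13:00, 17:00-19:00.
Mateo ∩ Sam ∩ Dana: 08:30-10:45, 17:00-19:00.
Mateo ∩ Sam ∩ Dana ∩ Gabriel: 08:30-08:45, 09:15-10:15, 17:00-18:15.
Mateo ∩ Sam ∩ Dana ∩ Gabriel ∩ Sofia: 08:30-08:45, 09:15-10:15, 17:00-18:15.
The longest is 17:00-18:15 at 75 minutes.

75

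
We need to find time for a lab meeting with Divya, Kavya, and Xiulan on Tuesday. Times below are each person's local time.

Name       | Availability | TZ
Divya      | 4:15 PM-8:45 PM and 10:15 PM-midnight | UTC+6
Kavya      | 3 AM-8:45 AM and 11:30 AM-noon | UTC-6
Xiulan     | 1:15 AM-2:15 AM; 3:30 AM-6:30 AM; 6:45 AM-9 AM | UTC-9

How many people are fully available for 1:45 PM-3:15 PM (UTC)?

1

Divya in UTC: 10:15-14:45, 16:15-18:00 (subtract 6h to convert from UTC+6).
Kavya in UTC: 09:00-14:45, 17:30-18:00 (add 6h to convert from UTC-6).
Xiulan in UTC: 10:15-11:15, 12:30-15:30, 15:45-18:00 (add 9h to convert from UTC-9).
Xiulan can make the full 13:45-15:15 slot — that's 1.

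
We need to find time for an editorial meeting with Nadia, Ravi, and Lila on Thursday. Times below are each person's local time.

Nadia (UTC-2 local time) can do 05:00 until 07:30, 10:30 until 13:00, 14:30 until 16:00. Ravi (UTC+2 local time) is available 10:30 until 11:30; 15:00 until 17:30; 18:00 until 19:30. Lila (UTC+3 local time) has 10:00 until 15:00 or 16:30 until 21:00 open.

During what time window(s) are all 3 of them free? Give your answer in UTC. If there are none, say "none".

08:30-09:30, 13:30-15:00, 16:30-17:30

Nadia in UTC: 07:00-09:30, 12:30-15:00, 16:30-18:00 (add 2h to convert from UTC-2).
Ravi in UTC: 08:30-09:30, 13:00-15:30, 16:00-17:30 (subtract 2h to convert from UTC+2).
Lila in UTC: 07:00-12:00, 13:30-18:00 (subtract 3h to convert from UTC+3).
Nadia ∩ Ravi: 08:30-09:30, 13:00-15:00, 16:30-17:30.
Nadia ∩ Ravi ∩ Lila: 08:30-09:30, 13:30-15:00, 16:30-17:30.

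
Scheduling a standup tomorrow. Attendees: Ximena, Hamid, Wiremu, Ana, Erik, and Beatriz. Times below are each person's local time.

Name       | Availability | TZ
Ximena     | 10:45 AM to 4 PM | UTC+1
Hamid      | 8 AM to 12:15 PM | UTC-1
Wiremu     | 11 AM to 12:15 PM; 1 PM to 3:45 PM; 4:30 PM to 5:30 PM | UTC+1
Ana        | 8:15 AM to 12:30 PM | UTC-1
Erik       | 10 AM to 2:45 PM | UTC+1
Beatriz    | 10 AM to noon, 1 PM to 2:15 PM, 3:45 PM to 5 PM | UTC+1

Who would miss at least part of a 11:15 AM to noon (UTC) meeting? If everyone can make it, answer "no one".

Ximena in UTC: 09:45-15:00 (subtract 1h to convert from UTC+1).
Hamid in UTC: 09:00-13:15 (add 1h to convert from UTC-1).
Wiremu in UTC: 10:00-11:15, 12:00-14:45, 15:30-16:30 (subtract 1h to convert from UTC+1).
Ana in UTC: 09:15-13:30 (add 1h to convert from UTC-1).
Erik in UTC: 09:00-13:45 (subtract 1h to convert from UTC+1).
Beatriz in UTC: 09:00-11:00, 12:00-13:15, 14:45-16:00 (subtract 1h to convert from UTC+1).
Ximena: free for 11:15-12:00. Hamid: free for 11:15-12:00. Wiremu: not fully free for 11:15-12:00. Ana: free for 11:15-12:00. Erik: free for 11:15-12:00. Beatriz: not fully free for 11:15-12:00.

Beatriz, Wiremu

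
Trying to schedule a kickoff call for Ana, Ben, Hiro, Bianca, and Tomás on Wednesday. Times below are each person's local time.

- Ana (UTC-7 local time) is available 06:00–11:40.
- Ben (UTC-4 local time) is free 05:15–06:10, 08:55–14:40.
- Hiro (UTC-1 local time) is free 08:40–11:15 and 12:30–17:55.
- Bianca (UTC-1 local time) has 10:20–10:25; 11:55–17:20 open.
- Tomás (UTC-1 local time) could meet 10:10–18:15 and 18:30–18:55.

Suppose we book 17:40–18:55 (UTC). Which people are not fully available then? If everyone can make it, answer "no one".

Ana, Ben, Bianca

Ana in UTC: 13:00-18:40 (add 7h to convert from UTC-7).
Ben in UTC: 09:15-10:10, 12:55-18:40 (add 4h to convert from UTC-4).
Hiro in UTC: 09:40-12:15, 13:30-18:55 (add 1h to convert from UTC-1).
Bianca in UTC: 11:20-11:25, 12:55-18:20 (add 1h to convert from UTC-1).
Tomás in UTC: 11:10-19:15, 19:30-19:55 (add 1h to convert from UTC-1).
Ana: not fully free for 17:40-18:55. Ben: not fully free for 17:40-18:55. Hiro: free for 17:40-18:55. Bianca: not fully free for 17:40-18:55. Tomás: free for 17:40-18:55.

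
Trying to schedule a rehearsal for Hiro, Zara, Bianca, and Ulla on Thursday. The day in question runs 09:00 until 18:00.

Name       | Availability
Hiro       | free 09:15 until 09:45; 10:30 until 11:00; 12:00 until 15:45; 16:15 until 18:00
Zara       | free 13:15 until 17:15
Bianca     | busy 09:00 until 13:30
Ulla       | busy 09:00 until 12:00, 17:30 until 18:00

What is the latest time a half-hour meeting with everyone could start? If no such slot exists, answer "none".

Hiro free: 09:15-09:45, 10:30-11:00, 12:00-15:45, 16:15-18:00.
Zara free: 13:15-17:15.
Bianca free: 13:30-18:00 (invert busy blocks within the working day).
Ulla free: 12:00-17:30 (invert busy blocks within the working day).
Hiro ∩ Zara: 13:15-15:45, 16:15-17:15.
Hiro ∩ Zara ∩ Bianca: 13:30-15:45, 16:15-17:15.
Hiro ∩ Zara ∩ Bianca ∩ Ulla: 13:30-15:45, 16:15-17:15.
So the common availability across everyone is 13:30-15:45, 16:15-17:15.
The last common window of at least 30 minutes is 16:15-17:15; a 30-minute meeting can start as late as 16:45 and still end by 17:15.

16:45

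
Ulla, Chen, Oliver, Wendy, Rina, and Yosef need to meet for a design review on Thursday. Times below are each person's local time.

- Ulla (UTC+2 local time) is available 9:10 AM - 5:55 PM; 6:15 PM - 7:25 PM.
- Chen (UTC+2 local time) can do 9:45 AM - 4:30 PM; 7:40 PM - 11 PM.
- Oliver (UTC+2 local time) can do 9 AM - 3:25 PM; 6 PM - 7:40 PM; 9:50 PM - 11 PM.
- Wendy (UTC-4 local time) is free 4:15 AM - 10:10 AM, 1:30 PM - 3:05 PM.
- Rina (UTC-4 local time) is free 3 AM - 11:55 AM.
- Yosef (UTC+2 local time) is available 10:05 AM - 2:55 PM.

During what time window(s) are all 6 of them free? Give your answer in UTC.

08:15-12:55

Ulla in UTC: 07:10-15:55, 16:15-17:25 (subtract 2h to convert from UTC+2).
Chen in UTC: 07:45-14:30, 17:40-21:00 (subtract 2h to convert from UTC+2).
Oliver in UTC: 07:00-13:25, 16:00-17:40, 19:50-21:00 (subtract 2h to convert from UTC+2).
Wendy in UTC: 08:15-14:10, 17:30-19:05 (add 4h to convert from UTC-4).
Rina in UTC: 07:00-15:55 (add 4h to convert from UTC-4).
Yosef in UTC: 08:05-12:55 (subtract 2h to convert from UTC+2).
Ulla ∩ Chen: 07:45-14:30.
Ulla ∩ Chen ∩ Oliver: 07:45-13:25.
Ulla ∩ Chen ∩ Oliver ∩ Wendy: 08:15-13:25.
Ulla ∩ Chen ∩ Oliver ∩ Wendy ∩ Rina: 08:15-13:25.
Ulla ∩ Chen ∩ Oliver ∩ Wendy ∩ Rina ∩ Yosef: 08:15-12:55.
So the common availability across everyone is 08:15-12:55.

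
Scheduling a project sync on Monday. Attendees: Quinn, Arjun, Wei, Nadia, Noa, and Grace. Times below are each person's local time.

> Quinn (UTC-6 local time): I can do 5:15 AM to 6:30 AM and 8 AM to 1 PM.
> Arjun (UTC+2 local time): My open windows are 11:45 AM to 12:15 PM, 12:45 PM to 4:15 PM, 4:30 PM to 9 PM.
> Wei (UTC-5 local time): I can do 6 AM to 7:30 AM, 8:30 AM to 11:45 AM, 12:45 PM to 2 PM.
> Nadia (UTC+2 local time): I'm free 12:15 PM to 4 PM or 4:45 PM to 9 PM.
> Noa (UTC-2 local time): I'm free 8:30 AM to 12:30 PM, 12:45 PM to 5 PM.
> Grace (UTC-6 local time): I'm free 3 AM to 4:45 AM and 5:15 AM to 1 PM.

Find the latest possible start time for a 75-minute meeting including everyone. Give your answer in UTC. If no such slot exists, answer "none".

17:45

Quinn in UTC: 11:15-12:30, 14:00-19:00 (add 6h to convert from UTC-6).
Arjun in UTC: 09:45-10:15, 10:45-14:15, 14:30-19:00 (subtract 2h to convert from UTC+2).
Wei in UTC: 11:00-12:30, 13:30-16:45, 17:45-19:00 (add 5h to convert from UTC-5).
Nadia in UTC: 10:15-14:00, 14:45-19:00 (subtract 2h to convert from UTC+2).
Noa in UTC: 10:30-14:30, 14:45-19:00 (add 2h to convert from UTC-2).
Grace in UTC: 09:00-10:45, 11:15-19:00 (add 6h to convert from UTC-6).
Quinn ∩ Arjun: 11:15-12:30, 14:00-14:15, 14:30-19:00.
Quinn ∩ Arjun ∩ Wei: 11:15-12:30, 14:00-14:15, 14:30-16:45, 17:45-19:00.
Quinn ∩ Arjun ∩ Wei ∩ Nadia: 11:15-12:30, 14:45-16:45, 17:45-19:00.
Quinn ∩ Arjun ∩ Wei ∩ Nadia ∩ Noa: 11:15-12:30, 14:45-16:45, 17:45-19:00.
Quinn ∩ Arjun ∩ Wei ∩ Nadia ∩ Noa ∩ Grace: 11:15-12:30, 14:45-16:45, 17:45-19:00.
Those are the intersection windows.
The last common window of at least 75 minutes is 17:45-19:00; a 75-minute meeting can start as late as 17:45 and still end by 19:00.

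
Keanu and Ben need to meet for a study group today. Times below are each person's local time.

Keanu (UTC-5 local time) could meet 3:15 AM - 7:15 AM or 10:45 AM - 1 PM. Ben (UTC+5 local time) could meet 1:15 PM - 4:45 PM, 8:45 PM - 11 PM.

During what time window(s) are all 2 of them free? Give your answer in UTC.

Keanu in UTC: 08:15-12:15, 15:45-18:00 (add 5h to convert from UTC-5).
Ben in UTC: 08:15-11:45, 15:45-18:00 (subtract 5h to convert from UTC+5).
Keanu ∩ Ben: 08:15-11:45, 15:45-18:00.
Those are the intersection windows.

08:15-11:45, 15:45-18:00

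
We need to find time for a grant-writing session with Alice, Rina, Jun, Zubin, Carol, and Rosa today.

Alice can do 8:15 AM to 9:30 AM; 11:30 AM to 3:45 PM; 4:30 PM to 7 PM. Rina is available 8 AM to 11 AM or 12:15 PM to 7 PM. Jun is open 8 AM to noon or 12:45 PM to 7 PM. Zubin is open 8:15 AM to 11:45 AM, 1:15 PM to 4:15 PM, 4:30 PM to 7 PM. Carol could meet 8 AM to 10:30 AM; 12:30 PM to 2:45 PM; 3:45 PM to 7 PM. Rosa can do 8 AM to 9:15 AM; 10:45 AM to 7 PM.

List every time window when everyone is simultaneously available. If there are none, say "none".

Alice ∩ Rina: 08:15-09:30, 12:15-15:45, 16:30-19:00.
Alice ∩ Rina ∩ Jun: 08:15-09:30, 12:45-15:45, 16:30-19:00.
Alice ∩ Rina ∩ Jun ∩ Zubin: 08:15-09:30, 13:15-15:45, 16:30-19:00.
Alice ∩ Rina ∩ Jun ∩ Zubin ∩ Carol: 08:15-09:30, 13:15-14:45, 16:30-19:00.
Alice ∩ Rina ∩ Jun ∩ Zubin ∩ Carol ∩ Rosa: 08:15-09:15, 13:15-14:45, 16:30-19:00.
So the common availability across everyone is 08:15-09:15, 13:15-14:45, 16:30-19:00.

08:15-09:15, 13:15-14:45, 16:30-19:00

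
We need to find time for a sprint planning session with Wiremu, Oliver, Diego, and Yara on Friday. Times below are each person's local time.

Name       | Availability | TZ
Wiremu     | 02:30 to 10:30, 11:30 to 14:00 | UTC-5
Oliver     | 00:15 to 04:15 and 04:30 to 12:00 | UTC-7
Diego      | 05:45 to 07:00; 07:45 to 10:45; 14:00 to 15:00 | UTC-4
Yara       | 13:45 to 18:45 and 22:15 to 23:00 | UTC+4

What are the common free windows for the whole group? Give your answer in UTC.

Wiremu in UTC: 07:30-15:30, 16:30-19:00 (add 5h to convert from UTC-5).
Oliver in UTC: 07:15-11:15, 11:30-19:00 (add 7h to convert from UTC-7).
Diego in UTC: 09:45-11:00, 11:45-14:45, 18:00-19:00 (add 4h to convert from UTC-4).
Yara in UTC: 09:45-14:45, 18:15-19:00 (subtract 4h to convert from UTC+4).
Wiremu ∩ Oliver: 07:30-11:15, 11:30-15:30, 16:30-19:00.
Wiremu ∩ Oliver ∩ Diego: 09:45-11:00, 11:45-14:45, 18:00-19:00.
Wiremu ∩ Oliver ∩ Diego ∩ Yara: 09:45-11:00, 11:45-14:45, 18:15-19:00.

09:45-11:00, 11:45-14:45, 18:15-19:00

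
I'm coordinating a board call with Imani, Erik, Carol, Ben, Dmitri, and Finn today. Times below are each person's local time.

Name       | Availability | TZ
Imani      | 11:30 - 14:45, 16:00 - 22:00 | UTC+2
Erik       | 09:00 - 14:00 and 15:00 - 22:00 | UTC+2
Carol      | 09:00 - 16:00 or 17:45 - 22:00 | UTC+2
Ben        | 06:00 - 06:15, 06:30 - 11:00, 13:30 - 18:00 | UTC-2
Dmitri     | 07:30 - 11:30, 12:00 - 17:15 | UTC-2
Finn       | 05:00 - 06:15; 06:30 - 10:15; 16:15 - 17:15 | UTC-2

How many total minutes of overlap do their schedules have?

Imani in UTC: 09:30-12:45, 14:00-20:00 (subtract 2h to convert from UTC+2).
Erik in UTC: 07:00-12:00, 13:00-20:00 (subtract 2h to convert from UTC+2).
Carol in UTC: 07:00-14:00, 15:45-20:00 (subtract 2h to convert from UTC+2).
Ben in UTC: 08:00-08:15, 08:30-13:00, 15:30-20:00 (add 2h to convert from UTC-2).
Dmitri in UTC: 09:30-13:30, 14:00-19:15 (add 2h to convert from UTC-2).
Finn in UTC: 07:00-08:15, 08:30-12:15, 18:15-19:15 (add 2h to convert from UTC-2).
Imani ∩ Erik: 09:30-12:00, 14:00-20:00.
Imani ∩ Erik ∩ Carol: 09:30-12:00, 15:45-20:00.
Imani ∩ Erik ∩ Carol ∩ Ben: 09:30-12:00, 15:45-20:00.
Imani ∩ Erik ∩ Carol ∩ Ben ∩ Dmitri: 09:30-12:00, 15:45-19:15.
Imani ∩ Erik ∩ Carol ∩ Ben ∩ Dmitri ∩ Finn: 09:30-12:00, 18:15-19:15.
Those are the intersection windows.
Summing the common windows: 150 + 60 = 210 minutes.

210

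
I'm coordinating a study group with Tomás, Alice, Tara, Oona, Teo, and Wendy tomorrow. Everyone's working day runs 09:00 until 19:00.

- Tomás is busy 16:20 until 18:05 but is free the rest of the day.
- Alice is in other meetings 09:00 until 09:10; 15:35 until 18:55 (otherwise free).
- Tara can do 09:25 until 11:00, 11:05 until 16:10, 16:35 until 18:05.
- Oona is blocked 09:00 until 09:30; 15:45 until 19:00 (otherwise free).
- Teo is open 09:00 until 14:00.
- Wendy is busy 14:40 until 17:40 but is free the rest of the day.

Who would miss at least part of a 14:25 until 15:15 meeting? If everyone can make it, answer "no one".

Tomás free: 09:00-16:20, 18:05-19:00 (invert busy blocks within the working day).
Alice free: 09:10-15:35, 18:55-19:00 (invert busy blocks within the working day).
Tara free: 09:25-11:00, 11:05-16:10, 16:35-18:05.
Oona free: 09:30-15:45 (invert busy blocks within the working day).
Teo free: 09:00-14:00.
Wendy free: 09:00-14:40, 17:40-19:00 (invert busy blocks within the working day).
Tomás: free for 14:25-15:15. Alice: free for 14:25-15:15. Tara: free for 14:25-15:15. Oona: free for 14:25-15:15. Teo: not fully free for 14:25-15:15. Wendy: not fully free for 14:25-15:15.

Teo, Wendy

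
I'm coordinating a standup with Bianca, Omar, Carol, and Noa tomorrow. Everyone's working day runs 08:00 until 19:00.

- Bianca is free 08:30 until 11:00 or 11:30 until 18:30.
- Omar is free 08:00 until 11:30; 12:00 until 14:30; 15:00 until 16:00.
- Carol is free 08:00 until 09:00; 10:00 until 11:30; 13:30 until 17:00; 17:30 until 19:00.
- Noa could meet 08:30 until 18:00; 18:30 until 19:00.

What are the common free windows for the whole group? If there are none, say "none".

08:30-09:00, 10:00-11:00, 13:30-14:30, 15:00-16:00

Bianca ∩ Omar: 08:30-11:00, 12:00-14:30, 15:00-16:00.
Bianca ∩ Omar ∩ Carol: 08:30-09:00, 10:00-11:00, 13:30-14:30, 15:00-16:00.
Bianca ∩ Omar ∩ Carol ∩ Noa: 08:30-09:00, 10:00-11:00, 13:30-14:30, 15:00-16:00.
Those are the intersection windows.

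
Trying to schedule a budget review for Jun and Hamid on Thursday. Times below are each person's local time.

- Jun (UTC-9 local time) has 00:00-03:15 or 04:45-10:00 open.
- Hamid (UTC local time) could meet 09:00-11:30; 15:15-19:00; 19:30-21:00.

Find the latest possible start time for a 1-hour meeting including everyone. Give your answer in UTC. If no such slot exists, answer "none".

Jun in UTC: 09:00-12:15, 13:45-19:00 (add 9h to convert from UTC-9).
Hamid in UTC: 09:00-11:30, 15:15-19:00, 19:30-21:00.
Jun ∩ Hamid: 09:00-11:30, 15:15-19:00.
The last common window of at least 60 minutes is 15:15-19:00; a 60-minute meeting can start as late as 18:00 and still end by 19:00.

18:00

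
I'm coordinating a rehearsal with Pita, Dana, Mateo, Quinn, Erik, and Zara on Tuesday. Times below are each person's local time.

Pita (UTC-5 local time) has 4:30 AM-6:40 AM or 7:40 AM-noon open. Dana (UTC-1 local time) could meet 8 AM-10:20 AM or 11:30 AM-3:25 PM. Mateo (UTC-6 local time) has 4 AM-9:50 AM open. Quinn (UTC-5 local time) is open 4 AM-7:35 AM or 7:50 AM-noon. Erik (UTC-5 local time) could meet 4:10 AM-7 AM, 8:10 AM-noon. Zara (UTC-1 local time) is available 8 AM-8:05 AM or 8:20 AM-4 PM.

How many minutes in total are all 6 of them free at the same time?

Pita in UTC: 09:30-11:40, 12:40-17:00 (add 5h to convert from UTC-5).
Dana in UTC: 09:00-11:20, 12:30-16:25 (add 1h to convert from UTC-1).
Mateo in UTC: 10:00-15:50 (add 6h to convert from UTC-6).
Quinn in UTC: 09:00-12:35, 12:50-17:00 (add 5h to convert from UTC-5).
Erik in UTC: 09:10-12:00, 13:10-17:00 (add 5h to convert from UTC-5).
Zara in UTC: 09:00-09:05, 09:20-17:00 (add 1h to convert from UTC-1).
Pita ∩ Dana: 09:30-11:20, 12:40-16:25.
Pita ∩ Dana ∩ Mateo: 10:00-11:20, 12:40-15:50.
Pita ∩ Dana ∩ Mateo ∩ Quinn: 10:00-11:20, 12:50-15:50.
Pita ∩ Dana ∩ Mateo ∩ Quinn ∩ Erik: 10:00-11:20, 13:10-15:50.
Pita ∩ Dana ∩ Mateo ∩ Quinn ∩ Erik ∩ Zara: 10:00-11:20, 13:10-15:50.
So the common availability across everyone is 10:00-11:20, 13:10-15:50.
Summing the common windows: 80 + 160 = 240 minutes.

240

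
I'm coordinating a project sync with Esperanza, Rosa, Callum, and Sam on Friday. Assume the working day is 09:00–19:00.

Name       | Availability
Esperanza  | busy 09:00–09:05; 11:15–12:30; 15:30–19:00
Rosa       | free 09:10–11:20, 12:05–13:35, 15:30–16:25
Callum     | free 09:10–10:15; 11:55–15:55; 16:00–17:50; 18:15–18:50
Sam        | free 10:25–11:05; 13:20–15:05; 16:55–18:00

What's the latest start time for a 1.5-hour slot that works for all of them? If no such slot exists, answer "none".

Esperanza free: 09:05-11:15, 12:30-15:30 (invert busy blocks within the working day).
Rosa free: 09:10-11:20, 12:05-13:35, 15:30-16:25.
Callum free: 09:10-10:15, 11:55-15:55, 16:00-17:50, 18:15-18:50.
Sam free: 10:25-11:05, 13:20-15:05, 16:55-18:00.
Esperanza ∩ Rosa: 09:10-11:15, 12:30-13:35.
Esperanza ∩ Rosa ∩ Callum: 09:10-10:15, 12:30-13:35.
Esperanza ∩ Rosa ∩ Callum ∩ Sam: 13:20-13:35.
No common window is at least 90 minutes long.

none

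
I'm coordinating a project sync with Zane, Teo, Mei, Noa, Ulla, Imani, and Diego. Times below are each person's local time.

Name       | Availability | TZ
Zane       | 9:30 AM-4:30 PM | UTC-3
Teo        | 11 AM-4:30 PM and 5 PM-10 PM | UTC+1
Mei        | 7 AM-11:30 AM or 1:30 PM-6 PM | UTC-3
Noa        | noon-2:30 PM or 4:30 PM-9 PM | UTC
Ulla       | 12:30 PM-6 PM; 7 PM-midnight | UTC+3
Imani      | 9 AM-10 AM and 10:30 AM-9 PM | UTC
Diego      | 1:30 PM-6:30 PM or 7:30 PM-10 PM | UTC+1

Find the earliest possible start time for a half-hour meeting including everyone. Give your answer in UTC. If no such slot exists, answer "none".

Zane in UTC: 12:30-19:30 (add 3h to convert from UTC-3).
Teo in UTC: 10:00-15:30, 16:00-21:00 (subtract 1h to convert from UTC+1).
Mei in UTC: 10:00-14:30, 16:30-21:00 (add 3h to convert from UTC-3).
Noa in UTC: 12:00-14:30, 16:30-21:00.
Ulla in UTC: 09:30-15:00, 16:00-21:00 (subtract 3h to convert from UTC+3).
Imani in UTC: 09:00-10:00, 10:30-21:00.
Diego in UTC: 12:30-17:30, 18:30-21:00 (subtract 1h to convert from UTC+1).
Zane ∩ Teo: 12:30-15:30, 16:00-19:30.
Zane ∩ Teo ∩ Mei: 12:30-14:30, 16:30-19:30.
Zane ∩ Teo ∩ Mei ∩ Noa: 12:30-14:30, 16:30-19:30.
Zane ∩ Teo ∩ Mei ∩ Noa ∩ Ulla: 12:30-14:30, 16:30-19:30.
Zane ∩ Teo ∩ Mei ∩ Noa ∩ Ulla ∩ Imani: 12:30-14:30, 16:30-19:30.
Zane ∩ Teo ∩ Mei ∩ Noa ∩ Ulla ∩ Imani ∩ Diego: 12:30-14:30, 16:30-17:30, 18:30-19:30.
So the common availability across everyone is 12:30-14:30, 16:30-17:30, 18:30-19:30.
The first common window of at least 30 minutes is 12:30-14:30, so the earliest start is 12:30.

12:30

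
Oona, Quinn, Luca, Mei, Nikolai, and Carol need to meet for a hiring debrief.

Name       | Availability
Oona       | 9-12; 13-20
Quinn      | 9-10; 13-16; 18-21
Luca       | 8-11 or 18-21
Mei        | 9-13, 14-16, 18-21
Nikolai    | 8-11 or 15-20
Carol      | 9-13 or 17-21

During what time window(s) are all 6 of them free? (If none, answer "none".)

09:00-10:00, 18:00-20:00

Oona ∩ Quinn: 09:00-10:00, 13:00-16:00, 18:00-20:00.
Oona ∩ Quinn ∩ Luca: 09:00-10:00, 18:00-20:00.
Oona ∩ Quinn ∩ Luca ∩ Mei: 09:00-10:00, 18:00-20:00.
Oona ∩ Quinn ∩ Luca ∩ Mei ∩ Nikolai: 09:00-10:00, 18:00-20:00.
Oona ∩ Quinn ∩ Luca ∩ Mei ∩ Nikolai ∩ Carol: 09:00-10:00, 18:00-20:00.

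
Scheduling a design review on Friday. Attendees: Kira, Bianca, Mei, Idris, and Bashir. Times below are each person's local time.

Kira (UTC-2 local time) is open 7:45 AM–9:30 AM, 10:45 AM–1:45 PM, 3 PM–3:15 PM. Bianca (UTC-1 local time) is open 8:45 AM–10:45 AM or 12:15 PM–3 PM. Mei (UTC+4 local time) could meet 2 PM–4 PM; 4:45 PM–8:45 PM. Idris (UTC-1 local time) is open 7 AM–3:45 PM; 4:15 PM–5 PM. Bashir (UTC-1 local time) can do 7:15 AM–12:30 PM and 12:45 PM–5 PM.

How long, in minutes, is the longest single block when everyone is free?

120

Kira in UTC: 09:45-11:30, 12:45-15:45, 17:00-17:15 (add 2h to convert from UTC-2).
Bianca in UTC: 09:45-11:45, 13:15-16:00 (add 1h to convert from UTC-1).
Mei in UTC: 10:00-12:00, 12:45-16:45 (subtract 4h to convert from UTC+4).
Idris in UTC: 08:00-16:45, 17:15-18:00 (add 1h to convert from UTC-1).
Bashir in UTC: 08:15-13:30, 13:45-18:00 (add 1h to convert from UTC-1).
Kira ∩ Bianca: 09:45-11:30, 13:15-15:45.
Kira ∩ Bianca ∩ Mei: 10:00-11:30, 13:15-15:45.
Kira ∩ Bianca ∩ Mei ∩ Idris: 10:00-11:30, 13:15-15:45.
Kira ∩ Bianca ∩ Mei ∩ Idris ∩ Bashir: 10:00-11:30, 13:15-13:30, 13:45-15:45.
The longest is 13:45-15:45 at 120 minutes.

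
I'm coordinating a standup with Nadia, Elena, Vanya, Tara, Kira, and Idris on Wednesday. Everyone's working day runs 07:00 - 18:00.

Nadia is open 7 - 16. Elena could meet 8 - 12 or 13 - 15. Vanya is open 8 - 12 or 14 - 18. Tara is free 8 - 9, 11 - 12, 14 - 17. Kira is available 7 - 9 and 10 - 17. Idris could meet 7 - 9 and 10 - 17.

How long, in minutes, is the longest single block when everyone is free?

60

Nadia ∩ Elena: 08:00-12:00, 13:00-15:00.
Nadia ∩ Elena ∩ Vanya: 08:00-12:00, 14:00-15:00.
Nadia ∩ Elena ∩ Vanya ∩ Tara: 08:00-09:00, 11:00-12:00, 14:00-15:00.
Nadia ∩ Elena ∩ Vanya ∩ Tara ∩ Kira: 08:00-09:00, 11:00-12:00, 14:00-15:00.
Nadia ∩ Elena ∩ Vanya ∩ Tara ∩ Kira ∩ Idris: 08:00-09:00, 11:00-12:00, 14:00-15:00.
The longest is 08:00-09:00 at 60 minutes.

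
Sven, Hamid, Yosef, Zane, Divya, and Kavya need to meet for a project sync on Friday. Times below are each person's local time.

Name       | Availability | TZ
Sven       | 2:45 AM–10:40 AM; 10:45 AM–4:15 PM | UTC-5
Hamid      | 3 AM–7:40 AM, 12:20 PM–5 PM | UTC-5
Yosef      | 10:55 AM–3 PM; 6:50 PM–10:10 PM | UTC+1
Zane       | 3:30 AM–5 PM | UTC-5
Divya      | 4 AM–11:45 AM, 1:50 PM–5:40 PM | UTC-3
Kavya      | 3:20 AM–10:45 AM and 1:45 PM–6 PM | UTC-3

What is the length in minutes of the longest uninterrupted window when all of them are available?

170

Sven in UTC: 07:45-15:40, 15:45-21:15 (add 5h to convert from UTC-5).
Hamid in UTC: 08:00-12:40, 17:20-22:00 (add 5h to convert from UTC-5).
Yosef in UTC: 09:55-14:00, 17:50-21:10 (subtract 1h to convert from UTC+1).
Zane in UTC: 08:30-22:00 (add 5h to convert from UTC-5).
Divya in UTC: 07:00-14:45, 16:50-20:40 (add 3h to convert from UTC-3).
Kavya in UTC: 06:20-13:45, 16:45-21:00 (add 3h to convert from UTC-3).
Sven ∩ Hamid: 08:00-12:40, 17:20-21:15.
Sven ∩ Hamid ∩ Yosef: 09:55-12:40, 17:50-21:10.
Sven ∩ Hamid ∩ Yosef ∩ Zane: 09:55-12:40, 17:50-21:10.
Sven ∩ Hamid ∩ Yosef ∩ Zane ∩ Divya: 09:55-12:40, 17:50-20:40.
Sven ∩ Hamid ∩ Yosef ∩ Zane ∩ Divya ∩ Kavya: 09:55-12:40, 17:50-20:40.
The longest is 17:50-20:40 at 170 minutes.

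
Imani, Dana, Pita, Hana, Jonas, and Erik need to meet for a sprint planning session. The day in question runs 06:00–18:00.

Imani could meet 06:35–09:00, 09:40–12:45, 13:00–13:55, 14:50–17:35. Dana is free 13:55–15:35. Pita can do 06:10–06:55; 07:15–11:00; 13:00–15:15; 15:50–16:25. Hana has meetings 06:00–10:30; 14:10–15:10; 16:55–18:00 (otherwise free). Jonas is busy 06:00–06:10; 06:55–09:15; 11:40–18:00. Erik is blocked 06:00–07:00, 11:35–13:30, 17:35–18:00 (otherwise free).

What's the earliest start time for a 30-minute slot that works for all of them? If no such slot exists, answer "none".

Imani free: 06:35-09:00, 09:40-12:45, 13:00-13:55, 14:50-17:35.
Dana free: 13:55-15:35.
Pita free: 06:10-06:55, 07:15-11:00, 13:00-15:15, 15:50-16:25.
Hana free: 10:30-14:10, 15:10-16:55 (invert busy blocks within the working day).
Jonas free: 06:10-06:55, 09:15-11:40 (invert busy blocks within the working day).
Erik free: 07:00-11:35, 13:30-17:35 (invert busy blocks within the working day).
Imani ∩ Dana: 14:50-15:35.
Imani ∩ Dana ∩ Pita: 14:50-15:15.
Imani ∩ Dana ∩ Pita ∩ Hana: 15:10-15:15.
Imani ∩ Dana ∩ Pita ∩ Hana ∩ Jonas: ∅.
Imani ∩ Dana ∩ Pita ∩ Hana ∩ Jonas ∩ Erik: ∅.
There is no time when everyone is free.
No common window is at least 30 minutes long.

none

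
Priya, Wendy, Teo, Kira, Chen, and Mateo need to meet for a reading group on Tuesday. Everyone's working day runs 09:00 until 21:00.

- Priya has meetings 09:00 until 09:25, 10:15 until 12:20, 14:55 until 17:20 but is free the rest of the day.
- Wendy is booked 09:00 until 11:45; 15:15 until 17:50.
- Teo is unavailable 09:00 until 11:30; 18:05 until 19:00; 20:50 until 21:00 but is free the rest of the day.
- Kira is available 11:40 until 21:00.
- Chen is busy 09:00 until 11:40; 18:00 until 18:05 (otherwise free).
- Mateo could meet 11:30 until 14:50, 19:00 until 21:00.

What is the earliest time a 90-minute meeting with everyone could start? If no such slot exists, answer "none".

Priya free: 09:25-10:15, 12:20-14:55, 17:20-21:00 (invert busy blocks within the working day).
Wendy free: 11:45-15:15, 17:50-21:00 (invert busy blocks within the working day).
Teo free: 11:30-18:05, 19:00-20:50 (invert busy blocks within the working day).
Kira free: 11:40-21:00.
Chen free: 11:40-18:00, 18:05-21:00 (invert busy blocks within the working day).
Mateo free: 11:30-14:50, 19:00-21:00.
Priya ∩ Wendy: 12:20-14:55, 17:50-21:00.
Priya ∩ Wendy ∩ Teo: 12:20-14:55, 17:50-18:05, 19:00-20:50.
Priya ∩ Wendy ∩ Teo ∩ Kira: 12:20-14:55, 17:50-18:05, 19:00-20:50.
Priya ∩ Wendy ∩ Teo ∩ Kira ∩ Chen: 12:20-14:55, 17:50-18:00, 19:00-20:50.
Priya ∩ Wendy ∩ Teo ∩ Kira ∩ Chen ∩ Mateo: 12:20-14:50, 19:00-20:50.
Those are the intersection windows.
The first common window of at least 90 minutes is 12:20-14:50, so the earliest start is 12:20.

12:20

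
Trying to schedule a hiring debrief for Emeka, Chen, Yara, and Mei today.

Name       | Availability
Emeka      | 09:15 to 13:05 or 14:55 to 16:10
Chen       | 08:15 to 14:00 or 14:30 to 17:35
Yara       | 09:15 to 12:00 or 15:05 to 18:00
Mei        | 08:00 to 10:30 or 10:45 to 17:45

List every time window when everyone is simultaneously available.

09:15-10:30, 10:45-12:00, 15:05-16:10

Emeka ∩ Chen: 09:15-13:05, 14:55-16:10.
Emeka ∩ Chen ∩ Yara: 09:15-12:00, 15:05-16:10.
Emeka ∩ Chen ∩ Yara ∩ Mei: 09:15-10:30, 10:45-12:00, 15:05-16:10.
So the common availability across everyone is 09:15-10:30, 10:45-12:00, 15:05-16:10.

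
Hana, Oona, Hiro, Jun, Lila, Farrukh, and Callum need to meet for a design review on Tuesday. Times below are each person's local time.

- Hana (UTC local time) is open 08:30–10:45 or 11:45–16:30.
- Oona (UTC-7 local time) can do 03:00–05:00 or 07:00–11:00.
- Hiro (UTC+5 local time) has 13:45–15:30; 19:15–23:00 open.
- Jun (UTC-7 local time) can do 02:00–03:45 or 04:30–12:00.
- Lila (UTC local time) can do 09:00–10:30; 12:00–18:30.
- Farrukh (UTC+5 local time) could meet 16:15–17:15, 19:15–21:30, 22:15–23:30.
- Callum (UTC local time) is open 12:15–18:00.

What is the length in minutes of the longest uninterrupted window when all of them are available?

Hana in UTC: 08:30-10:45, 11:45-16:30.
Oona in UTC: 10:00-12:00, 14:00-18:00 (add 7h to convert from UTC-7).
Hiro in UTC: 08:45-10:30, 14:15-18:00 (subtract 5h to convert from UTC+5).
Jun in UTC: 09:00-10:45, 11:30-19:00 (add 7h to convert from UTC-7).
Lila in UTC: 09:00-10:30, 12:00-18:30.
Farrukh in UTC: 11:15-12:15, 14:15-16:30, 17:15-18:30 (subtract 5h to convert from UTC+5).
Callum in UTC: 12:15-18:00.
Hana ∩ Oona: 10:00-10:45, 11:45-12:00, 14:00-16:30.
Hana ∩ Oona ∩ Hiro: 10:00-10:30, 14:15-16:30.
Hana ∩ Oona ∩ Hiro ∩ Jun: 10:00-10:30, 14:15-16:30.
Hana ∩ Oona ∩ Hiro ∩ Jun ∩ Lila: 10:00-10:30, 14:15-16:30.
Hana ∩ Oona ∩ Hiro ∩ Jun ∩ Lila ∩ Farrukh: 14:15-16:30.
Hana ∩ Oona ∩ Hiro ∩ Jun ∩ Lila ∩ Farrukh ∩ Callum: 14:15-16:30.
Those are the intersection windows.
The longest is 14:15-16:30 at 135 minutes.

135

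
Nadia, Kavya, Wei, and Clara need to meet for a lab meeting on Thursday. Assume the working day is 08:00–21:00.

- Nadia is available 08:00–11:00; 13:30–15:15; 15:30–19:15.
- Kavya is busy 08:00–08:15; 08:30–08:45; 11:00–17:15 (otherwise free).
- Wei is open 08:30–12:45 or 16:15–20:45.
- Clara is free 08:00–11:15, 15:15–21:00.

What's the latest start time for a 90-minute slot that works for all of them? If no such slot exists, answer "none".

Nadia free: 08:00-11:00, 13:30-15:15, 15:30-19:15.
Kavya free: 08:15-08:30, 08:45-11:00, 17:15-21:00 (invert busy blocks within the working day).
Wei free: 08:30-12:45, 16:15-20:45.
Clara free: 08:00-11:15, 15:15-21:00.
Nadia ∩ Kavya: 08:15-08:30, 08:45-11:00, 17:15-19:15.
Nadia ∩ Kavya ∩ Wei: 08:45-11:00, 17:15-19:15.
Nadia ∩ Kavya ∩ Wei ∩ Clara: 08:45-11:00, 17:15-19:15.
The last common window of at least 90 minutes is 17:15-19:15; a 90-minute meeting can start as late as 17:45 and still end by 19:15.

17:45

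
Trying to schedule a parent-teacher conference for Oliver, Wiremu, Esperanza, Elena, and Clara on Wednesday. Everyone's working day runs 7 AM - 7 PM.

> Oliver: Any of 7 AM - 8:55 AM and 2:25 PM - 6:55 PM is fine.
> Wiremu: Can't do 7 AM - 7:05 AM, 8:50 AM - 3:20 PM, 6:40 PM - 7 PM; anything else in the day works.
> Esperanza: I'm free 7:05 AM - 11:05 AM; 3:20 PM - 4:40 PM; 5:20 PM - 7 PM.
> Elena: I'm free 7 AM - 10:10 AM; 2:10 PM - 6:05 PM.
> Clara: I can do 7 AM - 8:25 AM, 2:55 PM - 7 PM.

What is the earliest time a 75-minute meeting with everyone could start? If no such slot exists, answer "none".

07:05

Oliver free: 07:00-08:55, 14:25-18:55.
Wiremu free: 07:05-08:50, 15:20-18:40 (invert busy blocks within the working day).
Esperanza free: 07:05-11:05, 15:20-16:40, 17:20-19:00.
Elena free: 07:00-10:10, 14:10-18:05.
Clara free: 07:00-08:25, 14:55-19:00.
Oliver ∩ Wiremu: 07:05-08:50, 15:20-18:40.
Oliver ∩ Wiremu ∩ Esperanza: 07:05-08:50, 15:20-16:40, 17:20-18:40.
Oliver ∩ Wiremu ∩ Esperanza ∩ Elena: 07:05-08:50, 15:20-16:40, 17:20-18:05.
Oliver ∩ Wiremu ∩ Esperanza ∩ Elena ∩ Clara: 07:05-08:25, 15:20-16:40, 17:20-18:05.
The first common window of at least 75 minutes is 07:05-08:25, so the earliest start is 07:05.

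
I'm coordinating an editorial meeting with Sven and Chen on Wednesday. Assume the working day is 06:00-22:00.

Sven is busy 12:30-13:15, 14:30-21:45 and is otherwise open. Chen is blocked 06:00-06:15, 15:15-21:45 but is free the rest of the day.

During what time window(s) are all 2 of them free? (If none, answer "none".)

Sven free: 06:00-12:30, 13:15-14:30, 21:45-22:00 (invert busy blocks within the working day).
Chen free: 06:15-15:15, 21:45-22:00 (invert busy blocks within the working day).
Sven ∩ Chen: 06:15-12:30, 13:15-14:30, 21:45-22:00.

06:15-12:30, 13:15-14:30, 21:45-22:00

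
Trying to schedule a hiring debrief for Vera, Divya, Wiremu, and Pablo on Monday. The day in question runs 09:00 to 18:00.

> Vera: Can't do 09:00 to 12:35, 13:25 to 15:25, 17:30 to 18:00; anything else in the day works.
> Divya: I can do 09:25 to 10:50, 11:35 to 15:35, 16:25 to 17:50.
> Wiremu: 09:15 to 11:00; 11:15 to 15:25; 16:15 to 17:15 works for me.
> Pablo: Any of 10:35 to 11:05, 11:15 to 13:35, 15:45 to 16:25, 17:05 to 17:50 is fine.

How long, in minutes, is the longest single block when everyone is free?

50

Vera free: 12:35-13:25, 15:25-17:30 (invert busy blocks within the working day).
Divya free: 09:25-10:50, 11:35-15:35, 16:25-17:50.
Wiremu free: 09:15-11:00, 11:15-15:25, 16:15-17:15.
Pablo free: 10:35-11:05, 11:15-13:35, 15:45-16:25, 17:05-17:50.
Vera ∩ Divya: 12:35-13:25, 15:25-15:35, 16:25-17:30.
Vera ∩ Divya ∩ Wiremu: 12:35-13:25, 16:25-17:15.
Vera ∩ Divya ∩ Wiremu ∩ Pablo: 12:35-13:25, 17:05-17:15.
The longest is 12:35-13:25 at 50 minutes.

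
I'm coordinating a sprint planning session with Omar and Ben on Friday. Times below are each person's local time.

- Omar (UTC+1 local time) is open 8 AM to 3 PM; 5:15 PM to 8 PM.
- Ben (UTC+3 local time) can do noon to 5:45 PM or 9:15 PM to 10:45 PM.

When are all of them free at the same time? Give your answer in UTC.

09:00-14:00, 18:15-19:00

Omar in UTC: 07:00-14:00, 16:15-19:00 (subtract 1h to convert from UTC+1).
Ben in UTC: 09:00-14:45, 18:15-19:45 (subtract 3h to convert from UTC+3).
Omar ∩ Ben: 09:00-14:00, 18:15-19:00.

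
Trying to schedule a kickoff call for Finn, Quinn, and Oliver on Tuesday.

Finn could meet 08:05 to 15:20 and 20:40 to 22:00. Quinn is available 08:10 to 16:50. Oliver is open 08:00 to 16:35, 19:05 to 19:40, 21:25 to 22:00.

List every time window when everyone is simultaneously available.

Finn ∩ Quinn: 08:10-15:20.
Finn ∩ Quinn ∩ Oliver: 08:10-15:20.
Those are the intersection windows.

08:10-15:20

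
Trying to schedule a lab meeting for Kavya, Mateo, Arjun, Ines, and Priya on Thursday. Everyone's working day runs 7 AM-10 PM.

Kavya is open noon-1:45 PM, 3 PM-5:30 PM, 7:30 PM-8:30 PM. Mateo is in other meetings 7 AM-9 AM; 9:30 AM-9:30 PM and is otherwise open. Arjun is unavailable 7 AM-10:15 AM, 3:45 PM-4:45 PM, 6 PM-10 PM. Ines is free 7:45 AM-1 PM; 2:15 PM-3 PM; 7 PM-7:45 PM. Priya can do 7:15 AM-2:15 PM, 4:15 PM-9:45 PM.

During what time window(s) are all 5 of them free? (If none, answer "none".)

none

Kavya free: 12:00-13:45, 15:00-17:30, 19:30-20:30.
Mateo free: 09:00-09:30, 21:30-22:00 (invert busy blocks within the working day).
Arjun free: 10:15-15:45, 16:45-18:00 (invert busy blocks within the working day).
Ines free: 07:45-13:00, 14:15-15:00, 19:00-19:45.
Priya free: 07:15-14:15, 16:15-21:45.
Kavya ∩ Mateo: ∅.
Kavya ∩ Mateo ∩ Arjun: ∅.
Kavya ∩ Mateo ∩ Arjun ∩ Ines: ∅.
Kavya ∩ Mateo ∩ Arjun ∩ Ines ∩ Priya: ∅.
There is no time when everyone is free.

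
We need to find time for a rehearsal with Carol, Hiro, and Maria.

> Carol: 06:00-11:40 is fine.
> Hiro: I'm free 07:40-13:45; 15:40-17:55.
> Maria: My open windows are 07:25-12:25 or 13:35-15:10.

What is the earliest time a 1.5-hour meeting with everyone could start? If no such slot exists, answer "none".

Carol ∩ Hiro: 07:40-11:40.
Carol ∩ Hiro ∩ Maria: 07:40-11:40.
So the common availability across everyone is 07:40-11:40.
The first common window of at least 90 minutes is 07:40-11:40, so the earliest start is 07:40.

07:40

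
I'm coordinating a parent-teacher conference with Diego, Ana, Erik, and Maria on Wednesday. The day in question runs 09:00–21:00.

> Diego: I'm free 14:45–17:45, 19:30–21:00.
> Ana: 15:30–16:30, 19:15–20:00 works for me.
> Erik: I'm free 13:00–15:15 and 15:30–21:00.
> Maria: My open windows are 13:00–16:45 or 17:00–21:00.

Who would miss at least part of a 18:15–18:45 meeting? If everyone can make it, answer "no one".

Ana, Diego

Diego: not fully free for 18:15-18:45. Ana: not fully free for 18:15-18:45. Erik: free for 18:15-18:45. Maria: free for 18:15-18:45.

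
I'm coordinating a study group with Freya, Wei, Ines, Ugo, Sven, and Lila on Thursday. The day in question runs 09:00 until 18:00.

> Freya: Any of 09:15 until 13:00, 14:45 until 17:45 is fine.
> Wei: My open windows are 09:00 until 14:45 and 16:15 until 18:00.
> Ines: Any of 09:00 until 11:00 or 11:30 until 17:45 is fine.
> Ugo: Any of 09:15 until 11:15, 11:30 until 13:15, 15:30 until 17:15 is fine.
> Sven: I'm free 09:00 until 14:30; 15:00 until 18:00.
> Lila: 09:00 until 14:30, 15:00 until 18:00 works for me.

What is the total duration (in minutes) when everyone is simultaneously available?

255

Freya ∩ Wei: 09:15-13:00, 16:15-17:45.
Freya ∩ Wei ∩ Ines: 09:15-11:00, 11:30-13:00, 16:15-17:45.
Freya ∩ Wei ∩ Ines ∩ Ugo: 09:15-11:00, 11:30-13:00, 16:15-17:15.
Freya ∩ Wei ∩ Ines ∩ Ugo ∩ Sven: 09:15-11:00, 11:30-13:00, 16:15-17:15.
Freya ∩ Wei ∩ Ines ∩ Ugo ∩ Sven ∩ Lila: 09:15-11:00, 11:30-13:00, 16:15-17:15.
Summing the common windows: 105 + 90 + 60 = 255 minutes.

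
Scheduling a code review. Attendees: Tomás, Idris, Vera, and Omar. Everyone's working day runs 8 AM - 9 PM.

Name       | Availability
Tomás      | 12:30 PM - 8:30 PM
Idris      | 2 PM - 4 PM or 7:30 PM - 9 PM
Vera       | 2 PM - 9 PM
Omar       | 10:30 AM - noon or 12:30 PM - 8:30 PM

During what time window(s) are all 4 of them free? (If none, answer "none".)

Tomás ∩ Idris: 14:00-16:00, 19:30-20:30.
Tomás ∩ Idris ∩ Vera: 14:00-16:00, 19:30-20:30.
Tomás ∩ Idris ∩ Vera ∩ Omar: 14:00-16:00, 19:30-20:30.
So the common availability across everyone is 14:00-16:00, 19:30-20:30.

14:00-16:00, 19:30-20:30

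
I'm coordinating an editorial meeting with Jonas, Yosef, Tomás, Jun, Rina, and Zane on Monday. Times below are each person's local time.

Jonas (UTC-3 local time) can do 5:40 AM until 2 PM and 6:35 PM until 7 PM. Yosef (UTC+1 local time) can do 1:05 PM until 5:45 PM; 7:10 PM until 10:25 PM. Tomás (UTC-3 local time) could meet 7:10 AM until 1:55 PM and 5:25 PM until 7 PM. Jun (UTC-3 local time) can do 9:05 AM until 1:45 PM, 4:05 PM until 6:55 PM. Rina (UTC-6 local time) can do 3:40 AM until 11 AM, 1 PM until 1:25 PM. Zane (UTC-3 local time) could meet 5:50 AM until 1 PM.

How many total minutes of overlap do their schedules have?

235

Jonas in UTC: 08:40-17:00, 21:35-22:00 (add 3h to convert from UTC-3).
Yosef in UTC: 12:05-16:45, 18:10-21:25 (subtract 1h to convert from UTC+1).
Tomás in UTC: 10:10-16:55, 20:25-22:00 (add 3h to convert from UTC-3).
Jun in UTC: 12:05-16:45, 19:05-21:55 (add 3h to convert from UTC-3).
Rina in UTC: 09:40-17:00, 19:00-19:25 (add 6h to convert from UTC-6).
Zane in UTC: 08:50-16:00 (add 3h to convert from UTC-3).
Jonas ∩ Yosef: 12:05-16:45.
Jonas ∩ Yosef ∩ Tomás: 12:05-16:45.
Jonas ∩ Yosef ∩ Tomás ∩ Jun: 12:05-16:45.
Jonas ∩ Yosef ∩ Tomás ∩ Jun ∩ Rina: 12:05-16:45.
Jonas ∩ Yosef ∩ Tomás ∩ Jun ∩ Rina ∩ Zane: 12:05-16:00.
That's a single block of 235 minutes.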